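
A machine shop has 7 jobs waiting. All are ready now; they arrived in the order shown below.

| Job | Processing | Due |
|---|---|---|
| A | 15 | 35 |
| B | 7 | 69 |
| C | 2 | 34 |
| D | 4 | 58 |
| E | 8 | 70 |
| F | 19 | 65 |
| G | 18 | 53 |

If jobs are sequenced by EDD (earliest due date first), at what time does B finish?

65

EDD (increasing due date): C A G D F B E.
C: 0→2
A: 2→17
G: 17→35
D: 35→39
F: 39→58
B: 58→65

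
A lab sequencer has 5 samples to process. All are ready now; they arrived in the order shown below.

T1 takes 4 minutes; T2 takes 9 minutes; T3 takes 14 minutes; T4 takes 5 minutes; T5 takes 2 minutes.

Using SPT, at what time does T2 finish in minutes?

SPT (increasing processing time): T5 T1 T4 T2 T3.
T5: 0→2
T1: 2→6
T4: 6→11
T2: 11→20

20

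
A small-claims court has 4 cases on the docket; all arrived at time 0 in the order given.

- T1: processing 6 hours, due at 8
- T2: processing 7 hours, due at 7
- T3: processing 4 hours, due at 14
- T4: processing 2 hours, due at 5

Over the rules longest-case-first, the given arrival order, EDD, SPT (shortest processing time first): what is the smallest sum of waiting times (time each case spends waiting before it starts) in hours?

20

LPT (decreasing processing time): T2 T1 T3 T4.
T2: waits 0, runs 0→7
T1: waits 7, runs 7→13
T3: waits 13, runs 13→17
T4: waits 17, runs 17→19
Sum = 0+7+13+17 = 37.
FIFO (arrival order): T1 T2 T3 T4.
T1: waits 0, runs 0→6
T2: waits 6, runs 6→13
T3: waits 13, runs 13→17
T4: waits 17, runs 17→19
Sum = 0+6+13+17 = 36.
EDD (increasing due date): T4 T2 T1 T3.
T4: waits 0, runs 0→2
T2: waits 2, runs 2→9
T1: waits 9, runs 9→15
T3: waits 15, runs 15→19
Sum = 0+2+9+15 = 26.
SPT (increasing processing time): T4 T3 T1 T2.
T4: waits 0, runs 0→2
T3: waits 2, runs 2→6
T1: waits 6, runs 6→12
T2: waits 12, runs 12→19
Sum = 0+2+6+12 = 20.
LPT 37, FIFO 36, EDD 26, SPT 20 → minimum 20.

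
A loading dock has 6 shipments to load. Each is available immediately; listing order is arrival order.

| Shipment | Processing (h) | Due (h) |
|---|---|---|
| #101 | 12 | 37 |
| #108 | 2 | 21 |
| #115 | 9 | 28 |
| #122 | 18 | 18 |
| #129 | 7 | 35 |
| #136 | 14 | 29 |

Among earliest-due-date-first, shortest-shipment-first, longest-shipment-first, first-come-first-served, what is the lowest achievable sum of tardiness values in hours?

55

EDD (increasing due date): #122 #108 #115 #136 #129 #101.
#122: 0→18, due 18, tardiness 0
#108: 18→20, due 21, tardiness 0
#115: 20→29, due 28, tardiness 1
#136: 29→43, due 29, tardiness 14
#129: 43→50, due 35, tardiness 15
#101: 50→62, due 37, tardiness 25
Sum = 0+0+1+14+15+25 = 55.
SPT (increasing processing time): #108 #129 #115 #101 #136 #122.
#108: 0→2, due 21, tardiness 0
#129: 2→9, due 35, tardiness 0
#115: 9→18, due 28, tardiness 0
#101: 18→30, due 37, tardiness 0
#136: 30→44, due 29, tardiness 15
#122: 44→62, due 18, tardiness 44
Sum = 0+0+0+0+15+44 = 59.
LPT (decreasing processing time): #122 #136 #101 #115 #129 #108.
#122: 0→18, due 18, tardiness 0
#136: 18→32, due 29, tardiness 3
#101: 32→44, due 37, tardiness 7
#115: 44→53, due 28, tardiness 25
#129: 53→60, due 35, tardiness 25
#108: 60→62, due 21, tardiness 41
Sum = 0+3+7+25+25+41 = 101.
FIFO (arrival order): #101 #108 #115 #122 #129 #136.
#101: 0→12, due 37, tardiness 0
#108: 12→14, due 21, tardiness 0
#115: 14→23, due 28, tardiness 0
#122: 23→41, due 18, tardiness 23
#129: 41→48, due 35, tardiness 13
#136: 48→62, due 29, tardiness 33
Sum = 0+0+0+23+13+33 = 69.
EDD 55, SPT 59, LPT 101, FIFO 69 → minimum 55.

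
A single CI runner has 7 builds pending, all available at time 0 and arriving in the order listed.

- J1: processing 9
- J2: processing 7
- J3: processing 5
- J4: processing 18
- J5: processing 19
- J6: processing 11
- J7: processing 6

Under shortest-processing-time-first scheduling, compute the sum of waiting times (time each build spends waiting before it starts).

155

SPT (increasing processing time): J3 J7 J2 J1 J6 J4 J5.
J3: waits 0, runs 0→5
J7: waits 5, runs 5→11
J2: waits 11, runs 11→18
J1: waits 18, runs 18→27
J6: waits 27, runs 27→38
J4: waits 38, runs 38→56
J5: waits 56, runs 56→75
Sum = 0+5+11+18+27+38+56 = 155.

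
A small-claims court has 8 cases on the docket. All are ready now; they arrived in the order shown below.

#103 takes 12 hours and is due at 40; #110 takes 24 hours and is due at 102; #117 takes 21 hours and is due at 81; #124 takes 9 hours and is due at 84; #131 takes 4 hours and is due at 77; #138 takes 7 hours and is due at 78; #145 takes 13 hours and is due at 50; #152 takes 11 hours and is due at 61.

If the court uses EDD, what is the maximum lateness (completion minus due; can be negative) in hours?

-1

EDD (increasing due date): #103 #145 #152 #131 #138 #117 #124 #110.
#103: 0→12, due 40, lateness -28
#145: 12→25, due 50, lateness -25
#152: 25→36, due 61, lateness -25
#131: 36→40, due 77, lateness -37
#138: 40→47, due 78, lateness -31
#117: 47→68, due 81, lateness -13
#124: 68→77, due 84, lateness -7
#110: 77→101, due 102, lateness -1
Maximum = -1.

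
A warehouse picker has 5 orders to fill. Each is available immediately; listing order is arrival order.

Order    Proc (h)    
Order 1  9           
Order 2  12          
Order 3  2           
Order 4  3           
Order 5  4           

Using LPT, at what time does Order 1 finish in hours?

LPT (decreasing processing time): Order 2 Order 1 Order 5 Order 4 Order 3.
Order 2: 0→12
Order 1: 12→21

21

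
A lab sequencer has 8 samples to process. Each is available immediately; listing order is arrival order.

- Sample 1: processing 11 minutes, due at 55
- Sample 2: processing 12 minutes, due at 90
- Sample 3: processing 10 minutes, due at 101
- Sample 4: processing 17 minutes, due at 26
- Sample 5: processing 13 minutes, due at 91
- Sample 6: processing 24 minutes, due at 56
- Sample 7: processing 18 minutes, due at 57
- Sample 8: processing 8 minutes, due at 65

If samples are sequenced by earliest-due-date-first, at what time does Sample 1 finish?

28

EDD (increasing due date): Sample 4 Sample 1 Sample 6 Sample 7 Sample 8 Sample 2 Sample 5 Sample 3.
Sample 4: 0→17
Sample 1: 17→28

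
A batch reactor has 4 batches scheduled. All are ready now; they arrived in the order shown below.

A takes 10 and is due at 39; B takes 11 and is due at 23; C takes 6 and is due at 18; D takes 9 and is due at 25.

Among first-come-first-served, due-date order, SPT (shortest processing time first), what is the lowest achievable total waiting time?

46

FIFO (arrival order): A B C D.
A: waits 0, runs 0→10
B: waits 10, runs 10→21
C: waits 21, runs 21→27
D: waits 27, runs 27→36
Sum = 0+10+21+27 = 58.
EDD (increasing due date): C B D A.
C: waits 0, runs 0→6
B: waits 6, runs 6→17
D: waits 17, runs 17→26
A: waits 26, runs 26→36
Sum = 0+6+17+26 = 49.
SPT (increasing processing time): C D A B.
C: waits 0, runs 0→6
D: waits 6, runs 6→15
A: waits 15, runs 15→25
B: waits 25, runs 25→36
Sum = 0+6+15+25 = 46.
FIFO 58, EDD 49, SPT 46 → minimum 46.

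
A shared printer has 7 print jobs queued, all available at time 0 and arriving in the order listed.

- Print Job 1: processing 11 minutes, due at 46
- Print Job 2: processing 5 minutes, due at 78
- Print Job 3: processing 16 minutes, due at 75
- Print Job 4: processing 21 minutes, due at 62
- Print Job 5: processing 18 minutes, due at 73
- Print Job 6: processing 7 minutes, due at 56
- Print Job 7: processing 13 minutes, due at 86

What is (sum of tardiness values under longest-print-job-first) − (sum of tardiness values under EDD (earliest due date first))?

71

LPT (decreasing processing time): Print Job 4 Print Job 5 Print Job 3 Print Job 7 Print Job 1 Print Job 6 Print Job 2.
Print Job 4: 0→21, due 62, tardiness 0
Print Job 5: 21→39, due 73, tardiness 0
Print Job 3: 39→55, due 75, tardiness 0
Print Job 7: 55→68, due 86, tardiness 0
Print Job 1: 68→79, due 46, tardiness 33
Print Job 6: 79→86, due 56, tardiness 30
Print Job 2: 86→91, due 78, tardiness 13
Sum = 0+0+0+0+33+30+13 = 76.
EDD (increasing due date): Print Job 1 Print Job 6 Print Job 4 Print Job 5 Print Job 3 Print Job 2 Print Job 7.
Print Job 1: 0→11, due 46, tardiness 0
Print Job 6: 11→18, due 56, tardiness 0
Print Job 4: 18→39, due 62, tardiness 0
Print Job 5: 39→57, due 73, tardiness 0
Print Job 3: 57→73, due 75, tardiness 0
Print Job 2: 73→78, due 78, tardiness 0
Print Job 7: 78→91, due 86, tardiness 5
Sum = 0+0+0+0+0+0+5 = 5.
Difference = 76 − 5 = 71.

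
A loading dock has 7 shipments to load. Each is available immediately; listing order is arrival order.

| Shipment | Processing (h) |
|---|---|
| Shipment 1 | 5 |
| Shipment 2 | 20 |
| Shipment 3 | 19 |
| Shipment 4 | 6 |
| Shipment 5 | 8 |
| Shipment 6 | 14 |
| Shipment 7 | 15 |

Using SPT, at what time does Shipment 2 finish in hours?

SPT (increasing processing time): Shipment 1 Shipment 4 Shipment 5 Shipment 6 Shipment 7 Shipment 3 Shipment 2.
Shipment 1: 0→5
Shipment 4: 5→11
Shipment 5: 11→19
Shipment 6: 19→33
Shipment 7: 33→48
Shipment 3: 48→67
Shipment 2: 67→87

87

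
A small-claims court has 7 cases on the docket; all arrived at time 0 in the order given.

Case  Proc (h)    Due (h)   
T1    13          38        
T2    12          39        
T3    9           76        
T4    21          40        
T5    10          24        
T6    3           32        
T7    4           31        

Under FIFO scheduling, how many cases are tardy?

FIFO (arrival order): T1 T2 T3 T4 T5 T6 T7.
T1: 0→13, due 38, tardiness 0
T2: 13→25, due 39, tardiness 0
T3: 25→34, due 76, tardiness 0
T4: 34→55, due 40, tardiness 15
T5: 55→65, due 24, tardiness 41
T6: 65→68, due 32, tardiness 36
T7: 68→72, due 31, tardiness 41
Late cases: 4.

4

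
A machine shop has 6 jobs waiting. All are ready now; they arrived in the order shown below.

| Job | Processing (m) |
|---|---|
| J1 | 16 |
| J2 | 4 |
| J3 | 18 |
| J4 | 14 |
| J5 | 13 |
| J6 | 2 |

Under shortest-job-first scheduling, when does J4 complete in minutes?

SPT (increasing processing time): J6 J2 J5 J4 J1 J3.
J6: 0→2
J2: 2→6
J5: 6→19
J4: 19→33

33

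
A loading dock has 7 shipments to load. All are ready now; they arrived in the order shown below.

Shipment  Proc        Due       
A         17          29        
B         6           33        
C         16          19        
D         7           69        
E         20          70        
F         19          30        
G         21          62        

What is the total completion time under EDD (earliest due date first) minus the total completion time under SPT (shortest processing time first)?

80

EDD (increasing due date): C A F B G D E.
C: 0→16
A: 16→33
F: 33→52
B: 52→58
G: 58→79
D: 79→86
E: 86→106
Sum = 16+33+52+58+79+86+106 = 430.
SPT (increasing processing time): B D C A F E G.
B: 0→6
D: 6→13
C: 13→29
A: 29→46
F: 46→65
E: 65→85
G: 85→106
Sum = 6+13+29+46+65+85+106 = 350.
Difference = 430 − 350 = 80.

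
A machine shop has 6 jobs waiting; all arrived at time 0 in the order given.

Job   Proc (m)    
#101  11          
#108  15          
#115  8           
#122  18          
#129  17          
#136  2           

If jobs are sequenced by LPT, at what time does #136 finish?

LPT (decreasing processing time): #122 #129 #108 #101 #115 #136.
#122: 0→18
#129: 18→35
#108: 35→50
#101: 50→61
#115: 61→69
#136: 69→71

71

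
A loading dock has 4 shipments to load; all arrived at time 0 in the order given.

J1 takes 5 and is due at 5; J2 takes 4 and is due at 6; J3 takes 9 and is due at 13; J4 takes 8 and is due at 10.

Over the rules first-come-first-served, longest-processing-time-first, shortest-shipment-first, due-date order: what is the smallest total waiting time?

30

FIFO (arrival order): J1 J2 J3 J4.
J1: waits 0, runs 0→5
J2: waits 5, runs 5→9
J3: waits 9, runs 9→18
J4: waits 18, runs 18→26
Sum = 0+5+9+18 = 32.
LPT (decreasing processing time): J3 J4 J1 J2.
J3: waits 0, runs 0→9
J4: waits 9, runs 9→17
J1: waits 17, runs 17→22
J2: waits 22, runs 22→26
Sum = 0+9+17+22 = 48.
SPT (increasing processing time): J2 J1 J4 J3.
J2: waits 0, runs 0→4
J1: waits 4, runs 4→9
J4: waits 9, runs 9→17
J3: waits 17, runs 17→26
Sum = 0+4+9+17 = 30.
EDD (increasing due date): J1 J2 J4 J3.
J1: waits 0, runs 0→5
J2: waits 5, runs 5→9
J4: waits 9, runs 9→17
J3: waits 17, runs 17→26
Sum = 0+5+9+17 = 31.
FIFO 32, LPT 48, SPT 30, EDD 31 → minimum 30.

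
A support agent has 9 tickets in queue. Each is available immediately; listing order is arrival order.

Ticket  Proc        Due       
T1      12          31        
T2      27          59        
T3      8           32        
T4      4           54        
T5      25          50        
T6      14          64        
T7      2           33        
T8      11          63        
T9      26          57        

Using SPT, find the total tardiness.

147

SPT (increasing processing time): T7 T4 T3 T8 T1 T6 T5 T9 T2.
T7: 0→2, due 33, tardiness 0
T4: 2→6, due 54, tardiness 0
T3: 6→14, due 32, tardiness 0
T8: 14→25, due 63, tardiness 0
T1: 25→37, due 31, tardiness 6
T6: 37→51, due 64, tardiness 0
T5: 51→76, due 50, tardiness 26
T9: 76→102, due 57, tardiness 45
T2: 102→129, due 59, tardiness 70
Sum = 0+0+0+0+6+0+26+45+70 = 147.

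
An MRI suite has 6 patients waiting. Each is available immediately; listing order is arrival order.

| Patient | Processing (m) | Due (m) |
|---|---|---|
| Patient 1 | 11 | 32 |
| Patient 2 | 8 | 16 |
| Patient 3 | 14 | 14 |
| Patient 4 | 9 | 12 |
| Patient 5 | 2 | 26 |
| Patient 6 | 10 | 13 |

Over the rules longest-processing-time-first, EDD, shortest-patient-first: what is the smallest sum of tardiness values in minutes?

LPT (decreasing processing time): Patient 3 Patient 1 Patient 6 Patient 4 Patient 2 Patient 5.
Patient 3: 0→14, due 14, tardiness 0
Patient 1: 14→25, due 32, tardiness 0
Patient 6: 25→35, due 13, tardiness 22
Patient 4: 35→44, due 12, tardiness 32
Patient 2: 44→52, due 16, tardiness 36
Patient 5: 52→54, due 26, tardiness 28
Sum = 0+0+22+32+36+28 = 118.
EDD (increasing due date): Patient 4 Patient 6 Patient 3 Patient 2 Patient 5 Patient 1.
Patient 4: 0→9, due 12, tardiness 0
Patient 6: 9→19, due 13, tardiness 6
Patient 3: 19→33, due 14, tardiness 19
Patient 2: 33→41, due 16, tardiness 25
Patient 5: 41→43, due 26, tardiness 17
Patient 1: 43→54, due 32, tardiness 22
Sum = 0+6+19+25+17+22 = 89.
SPT (increasing processing time): Patient 5 Patient 2 Patient 4 Patient 6 Patient 1 Patient 3.
Patient 5: 0→2, due 26, tardiness 0
Patient 2: 2→10, due 16, tardiness 0
Patient 4: 10→19, due 12, tardiness 7
Patient 6: 19→29, due 13, tardiness 16
Patient 1: 29→40, due 32, tardiness 8
Patient 3: 40→54, due 14, tardiness 40
Sum = 0+0+7+16+8+40 = 71.
LPT 118, EDD 89, SPT 71 → minimum 71.

71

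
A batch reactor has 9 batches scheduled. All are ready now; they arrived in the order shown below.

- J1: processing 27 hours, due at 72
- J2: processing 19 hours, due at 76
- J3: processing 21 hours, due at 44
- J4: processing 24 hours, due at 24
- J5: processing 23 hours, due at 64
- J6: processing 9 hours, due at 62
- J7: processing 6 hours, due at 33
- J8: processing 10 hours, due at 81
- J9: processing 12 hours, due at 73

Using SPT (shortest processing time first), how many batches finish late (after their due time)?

SPT (increasing processing time): J7 J6 J8 J9 J2 J3 J5 J4 J1.
J7: 0→6, due 33, tardiness 0
J6: 6→15, due 62, tardiness 0
J8: 15→25, due 81, tardiness 0
J9: 25→37, due 73, tardiness 0
J2: 37→56, due 76, tardiness 0
J3: 56→77, due 44, tardiness 33
J5: 77→100, due 64, tardiness 36
J4: 100→124, due 24, tardiness 100
J1: 124→151, due 72, tardiness 79
Late batches: 4.

4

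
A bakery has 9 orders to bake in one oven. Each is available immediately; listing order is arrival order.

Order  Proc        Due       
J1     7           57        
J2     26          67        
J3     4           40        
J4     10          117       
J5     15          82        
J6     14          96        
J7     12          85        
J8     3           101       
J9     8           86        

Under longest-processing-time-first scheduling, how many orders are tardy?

LPT (decreasing processing time): J2 J5 J6 J7 J4 J9 J1 J3 J8.
J2: 0→26, due 67, tardiness 0
J5: 26→41, due 82, tardiness 0
J6: 41→55, due 96, tardiness 0
J7: 55→67, due 85, tardiness 0
J4: 67→77, due 117, tardiness 0
J9: 77→85, due 86, tardiness 0
J1: 85→92, due 57, tardiness 35
J3: 92→96, due 40, tardiness 56
J8: 96→99, due 101, tardiness 0
Late orders: 2.

2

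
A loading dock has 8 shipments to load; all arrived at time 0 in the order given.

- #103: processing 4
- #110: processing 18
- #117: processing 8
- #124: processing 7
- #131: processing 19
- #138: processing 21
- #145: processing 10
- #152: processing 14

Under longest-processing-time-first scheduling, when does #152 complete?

LPT (decreasing processing time): #138 #131 #110 #152 #145 #117 #124 #103.
#138: 0→21
#131: 21→40
#110: 40→58
#152: 58→72

72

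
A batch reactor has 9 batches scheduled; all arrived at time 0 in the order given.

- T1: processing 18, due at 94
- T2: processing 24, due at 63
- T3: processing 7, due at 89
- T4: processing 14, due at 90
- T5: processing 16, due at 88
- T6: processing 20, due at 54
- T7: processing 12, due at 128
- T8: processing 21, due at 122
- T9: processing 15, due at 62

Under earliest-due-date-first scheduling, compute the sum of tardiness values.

EDD (increasing due date): T6 T9 T2 T5 T3 T4 T1 T8 T7.
T6: 0→20, due 54, tardiness 0
T9: 20→35, due 62, tardiness 0
T2: 35→59, due 63, tardiness 0
T5: 59→75, due 88, tardiness 0
T3: 75→82, due 89, tardiness 0
T4: 82→96, due 90, tardiness 6
T1: 96→114, due 94, tardiness 20
T8: 114→135, due 122, tardiness 13
T7: 135→147, due 128, tardiness 19
Sum = 0+0+0+0+0+6+20+13+19 = 58.

58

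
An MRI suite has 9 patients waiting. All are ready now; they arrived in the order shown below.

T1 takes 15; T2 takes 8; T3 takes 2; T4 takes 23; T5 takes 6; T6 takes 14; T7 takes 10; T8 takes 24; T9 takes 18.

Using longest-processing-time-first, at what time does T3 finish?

LPT (decreasing processing time): T8 T4 T9 T1 T6 T7 T2 T5 T3.
T8: 0→24
T4: 24→47
T9: 47→65
T1: 65→80
T6: 80→94
T7: 94→104
T2: 104→112
T5: 112→118
T3: 118→120

120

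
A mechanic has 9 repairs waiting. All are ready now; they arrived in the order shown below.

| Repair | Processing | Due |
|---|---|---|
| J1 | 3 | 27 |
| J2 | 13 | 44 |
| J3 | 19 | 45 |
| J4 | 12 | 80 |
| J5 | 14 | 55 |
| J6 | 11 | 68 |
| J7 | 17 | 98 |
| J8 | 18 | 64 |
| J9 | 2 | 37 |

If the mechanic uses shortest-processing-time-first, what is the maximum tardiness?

SPT (increasing processing time): J9 J1 J6 J4 J2 J5 J7 J8 J3.
J9: 0→2, due 37, tardiness 0
J1: 2→5, due 27, tardiness 0
J6: 5→16, due 68, tardiness 0
J4: 16→28, due 80, tardiness 0
J2: 28→41, due 44, tardiness 0
J5: 41→55, due 55, tardiness 0
J7: 55→72, due 98, tardiness 0
J8: 72→90, due 64, tardiness 26
J3: 90→109, due 45, tardiness 64
Maximum = 64.

64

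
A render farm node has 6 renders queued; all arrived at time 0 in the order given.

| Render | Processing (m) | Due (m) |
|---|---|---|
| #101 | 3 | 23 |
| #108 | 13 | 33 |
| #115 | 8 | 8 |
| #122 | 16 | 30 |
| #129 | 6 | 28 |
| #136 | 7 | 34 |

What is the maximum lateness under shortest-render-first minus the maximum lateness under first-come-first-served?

4

SPT (increasing processing time): #101 #129 #136 #115 #108 #122.
#101: 0→3, due 23, lateness -20
#129: 3→9, due 28, lateness -19
#136: 9→16, due 34, lateness -18
#115: 16→24, due 8, lateness 16
#108: 24→37, due 33, lateness 4
#122: 37→53, due 30, lateness 23
Maximum = 23.
FIFO (arrival order): #101 #108 #115 #122 #129 #136.
#101: 0→3, due 23, lateness -20
#108: 3→16, due 33, lateness -17
#115: 16→24, due 8, lateness 16
#122: 24→40, due 30, lateness 10
#129: 40→46, due 28, lateness 18
#136: 46→53, due 34, lateness 19
Maximum = 19.
Difference = 23 − 19 = 4.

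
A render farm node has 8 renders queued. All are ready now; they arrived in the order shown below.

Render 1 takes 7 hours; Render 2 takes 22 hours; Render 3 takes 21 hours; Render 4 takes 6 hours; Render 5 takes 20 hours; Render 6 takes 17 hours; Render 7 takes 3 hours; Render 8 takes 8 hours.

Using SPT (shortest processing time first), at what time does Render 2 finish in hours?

SPT (increasing processing time): Render 7 Render 4 Render 1 Render 8 Render 6 Render 5 Render 3 Render 2.
Render 7: 0→3
Render 4: 3→9
Render 1: 9→16
Render 8: 16→24
Render 6: 24→41
Render 5: 41→61
Render 3: 61→82
Render 2: 82→104

104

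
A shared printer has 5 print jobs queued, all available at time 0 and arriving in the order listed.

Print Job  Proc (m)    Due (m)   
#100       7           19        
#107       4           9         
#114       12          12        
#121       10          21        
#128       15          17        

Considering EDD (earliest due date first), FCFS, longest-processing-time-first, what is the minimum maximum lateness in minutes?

EDD (increasing due date): #107 #114 #128 #100 #121.
#107: 0→4, due 9, lateness -5
#114: 4→16, due 12, lateness 4
#128: 16→31, due 17, lateness 14
#100: 31→38, due 19, lateness 19
#121: 38→48, due 21, lateness 27
Maximum = 27.
FIFO (arrival order): #100 #107 #114 #121 #128.
#100: 0→7, due 19, lateness -12
#107: 7→11, due 9, lateness 2
#114: 11→23, due 12, lateness 11
#121: 23→33, due 21, lateness 12
#128: 33→48, due 17, lateness 31
Maximum = 31.
LPT (decreasing processing time): #128 #114 #121 #100 #107.
#128: 0→15, due 17, lateness -2
#114: 15→27, due 12, lateness 15
#121: 27→37, due 21, lateness 16
#100: 37→44, due 19, lateness 25
#107: 44→48, due 9, lateness 39
Maximum = 39.
EDD 27, FIFO 31, LPT 39 → minimum 27.

27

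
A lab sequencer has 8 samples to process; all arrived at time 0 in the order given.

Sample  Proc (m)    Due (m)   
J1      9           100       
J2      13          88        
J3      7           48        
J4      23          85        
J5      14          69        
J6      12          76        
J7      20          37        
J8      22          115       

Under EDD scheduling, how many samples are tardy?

2

EDD (increasing due date): J7 J3 J5 J6 J4 J2 J1 J8.
J7: 0→20, due 37, tardiness 0
J3: 20→27, due 48, tardiness 0
J5: 27→41, due 69, tardiness 0
J6: 41→53, due 76, tardiness 0
J4: 53→76, due 85, tardiness 0
J2: 76→89, due 88, tardiness 1
J1: 89→98, due 100, tardiness 0
J8: 98→120, due 115, tardiness 5
Late samples: 2.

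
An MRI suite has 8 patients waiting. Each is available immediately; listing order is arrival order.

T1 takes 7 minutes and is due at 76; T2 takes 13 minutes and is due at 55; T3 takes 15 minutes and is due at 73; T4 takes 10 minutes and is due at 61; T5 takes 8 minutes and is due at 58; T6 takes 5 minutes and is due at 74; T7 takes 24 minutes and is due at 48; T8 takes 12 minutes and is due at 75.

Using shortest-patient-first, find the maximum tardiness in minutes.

SPT (increasing processing time): T6 T1 T5 T4 T8 T2 T3 T7.
T6: 0→5, due 74, tardiness 0
T1: 5→12, due 76, tardiness 0
T5: 12→20, due 58, tardiness 0
T4: 20→30, due 61, tardiness 0
T8: 30→42, due 75, tardiness 0
T2: 42→55, due 55, tardiness 0
T3: 55→70, due 73, tardiness 0
T7: 70→94, due 48, tardiness 46
Maximum = 46.

46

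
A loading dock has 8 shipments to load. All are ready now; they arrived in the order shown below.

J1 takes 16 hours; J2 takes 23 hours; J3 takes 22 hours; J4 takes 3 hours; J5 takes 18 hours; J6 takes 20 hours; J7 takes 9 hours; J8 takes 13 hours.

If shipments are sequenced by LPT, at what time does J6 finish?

65

LPT (decreasing processing time): J2 J3 J6 J5 J1 J8 J7 J4.
J2: 0→23
J3: 23→45
J6: 45→65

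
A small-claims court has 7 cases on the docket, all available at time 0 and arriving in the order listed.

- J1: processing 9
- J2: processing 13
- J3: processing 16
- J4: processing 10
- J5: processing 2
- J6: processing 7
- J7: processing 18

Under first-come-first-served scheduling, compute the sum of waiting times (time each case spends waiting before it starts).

224

FIFO (arrival order): J1 J2 J3 J4 J5 J6 J7.
J1: waits 0, runs 0→9
J2: waits 9, runs 9→22
J3: waits 22, runs 22→38
J4: waits 38, runs 38→48
J5: waits 48, runs 48→50
J6: waits 50, runs 50→57
J7: waits 57, runs 57→75
Sum = 0+9+22+38+48+50+57 = 224.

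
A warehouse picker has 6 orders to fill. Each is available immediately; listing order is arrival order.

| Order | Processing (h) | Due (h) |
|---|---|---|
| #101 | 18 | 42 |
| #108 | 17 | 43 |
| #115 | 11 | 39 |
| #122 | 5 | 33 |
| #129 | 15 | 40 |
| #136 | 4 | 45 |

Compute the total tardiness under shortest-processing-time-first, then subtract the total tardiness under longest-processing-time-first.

-53

SPT (increasing processing time): #136 #122 #115 #129 #108 #101.
#136: 0→4, due 45, tardiness 0
#122: 4→9, due 33, tardiness 0
#115: 9→20, due 39, tardiness 0
#129: 20→35, due 40, tardiness 0
#108: 35→52, due 43, tardiness 9
#101: 52→70, due 42, tardiness 28
Sum = 0+0+0+0+9+28 = 37.
LPT (decreasing processing time): #101 #108 #129 #115 #122 #136.
#101: 0→18, due 42, tardiness 0
#108: 18→35, due 43, tardiness 0
#129: 35→50, due 40, tardiness 10
#115: 50→61, due 39, tardiness 22
#122: 61→66, due 33, tardiness 33
#136: 66→70, due 45, tardiness 25
Sum = 0+0+10+22+33+25 = 90.
Difference = 37 − 90 = -53.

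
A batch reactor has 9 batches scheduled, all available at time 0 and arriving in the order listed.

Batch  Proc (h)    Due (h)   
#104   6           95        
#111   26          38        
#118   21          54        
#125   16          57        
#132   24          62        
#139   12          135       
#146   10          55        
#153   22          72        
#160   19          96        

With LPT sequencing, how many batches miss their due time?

LPT (decreasing processing time): #111 #132 #153 #118 #160 #125 #139 #146 #104.
#111: 0→26, due 38, tardiness 0
#132: 26→50, due 62, tardiness 0
#153: 50→72, due 72, tardiness 0
#118: 72→93, due 54, tardiness 39
#160: 93→112, due 96, tardiness 16
#125: 112→128, due 57, tardiness 71
#139: 128→140, due 135, tardiness 5
#146: 140→150, due 55, tardiness 95
#104: 150→156, due 95, tardiness 61
Late batches: 6.

6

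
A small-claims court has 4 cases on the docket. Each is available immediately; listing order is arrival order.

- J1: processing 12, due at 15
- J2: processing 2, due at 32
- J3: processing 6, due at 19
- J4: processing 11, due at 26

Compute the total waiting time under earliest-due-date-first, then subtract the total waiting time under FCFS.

13

EDD (increasing due date): J1 J3 J4 J2.
J1: waits 0, runs 0→12
J3: waits 12, runs 12→18
J4: waits 18, runs 18→29
J2: waits 29, runs 29→31
Sum = 0+12+18+29 = 59.
FIFO (arrival order): J1 J2 J3 J4.
J1: waits 0, runs 0→12
J2: waits 12, runs 12→14
J3: waits 14, runs 14→20
J4: waits 20, runs 20→31
Sum = 0+12+14+20 = 46.
Difference = 59 − 46 = 13.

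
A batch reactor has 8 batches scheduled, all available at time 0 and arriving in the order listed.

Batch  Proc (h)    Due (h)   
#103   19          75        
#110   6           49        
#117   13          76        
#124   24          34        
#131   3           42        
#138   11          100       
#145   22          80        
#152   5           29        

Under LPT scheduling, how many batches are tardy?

LPT (decreasing processing time): #124 #145 #103 #117 #138 #110 #152 #131.
#124: 0→24, due 34, tardiness 0
#145: 24→46, due 80, tardiness 0
#103: 46→65, due 75, tardiness 0
#117: 65→78, due 76, tardiness 2
#138: 78→89, due 100, tardiness 0
#110: 89→95, due 49, tardiness 46
#152: 95→100, due 29, tardiness 71
#131: 100→103, due 42, tardiness 61
Late batches: 4.

4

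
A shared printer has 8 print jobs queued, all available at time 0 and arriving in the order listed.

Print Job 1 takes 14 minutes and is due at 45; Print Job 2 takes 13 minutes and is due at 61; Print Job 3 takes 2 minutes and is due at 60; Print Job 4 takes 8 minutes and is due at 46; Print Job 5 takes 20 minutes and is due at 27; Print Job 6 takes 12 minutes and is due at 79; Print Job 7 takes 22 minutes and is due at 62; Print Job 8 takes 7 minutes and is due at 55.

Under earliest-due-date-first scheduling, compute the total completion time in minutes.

EDD (increasing due date): Print Job 5 Print Job 1 Print Job 4 Print Job 8 Print Job 3 Print Job 2 Print Job 7 Print Job 6.
Print Job 5: 0→20
Print Job 1: 20→34
Print Job 4: 34→42
Print Job 8: 42→49
Print Job 3: 49→51
Print Job 2: 51→64
Print Job 7: 64→86
Print Job 6: 86→98
Sum = 20+34+42+49+51+64+86+98 = 444.

444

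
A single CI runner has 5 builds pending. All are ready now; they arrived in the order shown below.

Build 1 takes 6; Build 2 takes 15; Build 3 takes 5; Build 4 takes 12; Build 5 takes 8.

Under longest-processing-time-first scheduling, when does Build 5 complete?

LPT (decreasing processing time): Build 2 Build 4 Build 5 Build 1 Build 3.
Build 2: 0→15
Build 4: 15→27
Build 5: 27→35

35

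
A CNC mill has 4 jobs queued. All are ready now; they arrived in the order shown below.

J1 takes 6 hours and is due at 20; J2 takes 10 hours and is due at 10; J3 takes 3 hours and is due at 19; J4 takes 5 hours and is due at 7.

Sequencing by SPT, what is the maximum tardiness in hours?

14

SPT (increasing processing time): J3 J4 J1 J2.
J3: 0→3, due 19, tardiness 0
J4: 3→8, due 7, tardiness 1
J1: 8→14, due 20, tardiness 0
J2: 14→24, due 10, tardiness 14
Maximum = 14.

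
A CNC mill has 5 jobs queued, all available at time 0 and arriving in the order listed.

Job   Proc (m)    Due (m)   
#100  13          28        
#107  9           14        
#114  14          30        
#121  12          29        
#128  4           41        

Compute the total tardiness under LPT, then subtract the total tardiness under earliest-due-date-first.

LPT (decreasing processing time): #114 #100 #121 #107 #128.
#114: 0→14, due 30, tardiness 0
#100: 14→27, due 28, tardiness 0
#121: 27→39, due 29, tardiness 10
#107: 39→48, due 14, tardiness 34
#128: 48→52, due 41, tardiness 11
Sum = 0+0+10+34+11 = 55.
EDD (increasing due date): #107 #100 #121 #114 #128.
#107: 0→9, due 14, tardiness 0
#100: 9→22, due 28, tardiness 0
#121: 22→34, due 29, tardiness 5
#114: 34→48, due 30, tardiness 18
#128: 48→52, due 41, tardiness 11
Sum = 0+0+5+18+11 = 34.
Difference = 55 − 34 = 21.

21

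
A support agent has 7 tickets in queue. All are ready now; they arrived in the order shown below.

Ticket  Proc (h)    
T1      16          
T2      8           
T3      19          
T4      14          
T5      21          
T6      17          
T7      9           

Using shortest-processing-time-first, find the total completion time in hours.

SPT (increasing processing time): T2 T7 T4 T1 T6 T3 T5.
T2: 0→8
T7: 8→17
T4: 17→31
T1: 31→47
T6: 47→64
T3: 64→83
T5: 83→104
Sum = 8+17+31+47+64+83+104 = 354.

354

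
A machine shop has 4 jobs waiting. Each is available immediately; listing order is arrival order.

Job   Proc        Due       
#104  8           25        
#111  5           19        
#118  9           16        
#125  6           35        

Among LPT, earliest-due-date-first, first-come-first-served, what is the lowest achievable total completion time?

71

LPT (decreasing processing time): #118 #104 #125 #111.
#118: 0→9
#104: 9→17
#125: 17→23
#111: 23→28
Sum = 9+17+23+28 = 77.
EDD (increasing due date): #118 #111 #104 #125.
#118: 0→9
#111: 9→14
#104: 14→22
#125: 22→28
Sum = 9+14+22+28 = 73.
FIFO (arrival order): #104 #111 #118 #125.
#104: 0→8
#111: 8→13
#118: 13→22
#125: 22→28
Sum = 8+13+22+28 = 71.
LPT 77, EDD 73, FIFO 71 → minimum 71.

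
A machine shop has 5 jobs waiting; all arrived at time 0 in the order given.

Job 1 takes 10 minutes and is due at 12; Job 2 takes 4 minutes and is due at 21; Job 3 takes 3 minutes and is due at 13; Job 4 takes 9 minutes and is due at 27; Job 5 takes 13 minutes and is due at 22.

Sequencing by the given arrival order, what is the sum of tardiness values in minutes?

FIFO (arrival order): Job 1 Job 2 Job 3 Job 4 Job 5.
Job 1: 0→10, due 12, tardiness 0
Job 2: 10→14, due 21, tardiness 0
Job 3: 14→17, due 13, tardiness 4
Job 4: 17→26, due 27, tardiness 0
Job 5: 26→39, due 22, tardiness 17
Sum = 0+0+4+0+17 = 21.

21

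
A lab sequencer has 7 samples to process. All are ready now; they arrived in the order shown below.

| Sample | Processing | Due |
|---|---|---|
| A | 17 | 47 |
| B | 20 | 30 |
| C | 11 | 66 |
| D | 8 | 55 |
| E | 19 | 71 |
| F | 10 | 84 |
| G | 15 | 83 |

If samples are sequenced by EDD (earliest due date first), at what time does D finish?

EDD (increasing due date): B A D C E G F.
B: 0→20
A: 20→37
D: 37→45

45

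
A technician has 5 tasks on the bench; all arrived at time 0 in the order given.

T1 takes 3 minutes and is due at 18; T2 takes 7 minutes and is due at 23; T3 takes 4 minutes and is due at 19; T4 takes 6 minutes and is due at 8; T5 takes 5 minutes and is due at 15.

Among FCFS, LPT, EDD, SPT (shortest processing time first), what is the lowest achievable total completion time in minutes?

65

FIFO (arrival order): T1 T2 T3 T4 T5.
T1: 0→3
T2: 3→10
T3: 10→14
T4: 14→20
T5: 20→25
Sum = 3+10+14+20+25 = 72.
LPT (decreasing processing time): T2 T4 T5 T3 T1.
T2: 0→7
T4: 7→13
T5: 13→18
T3: 18→22
T1: 22→25
Sum = 7+13+18+22+25 = 85.
EDD (increasing due date): T4 T5 T1 T3 T2.
T4: 0→6
T5: 6→11
T1: 11→14
T3: 14→18
T2: 18→25
Sum = 6+11+14+18+25 = 74.
SPT (increasing processing time): T1 T3 T5 T4 T2.
T1: 0→3
T3: 3→7
T5: 7→12
T4: 12→18
T2: 18→25
Sum = 3+7+12+18+25 = 65.
FIFO 72, LPT 85, EDD 74, SPT 65 → minimum 65.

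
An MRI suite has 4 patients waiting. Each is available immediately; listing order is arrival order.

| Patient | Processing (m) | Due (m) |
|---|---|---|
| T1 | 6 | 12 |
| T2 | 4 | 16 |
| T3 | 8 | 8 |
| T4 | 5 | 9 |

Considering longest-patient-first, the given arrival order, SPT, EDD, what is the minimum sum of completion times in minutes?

LPT (decreasing processing time): T3 T1 T4 T2.
T3: 0→8
T1: 8→14
T4: 14→19
T2: 19→23
Sum = 8+14+19+23 = 64.
FIFO (arrival order): T1 T2 T3 T4.
T1: 0→6
T2: 6→10
T3: 10→18
T4: 18→23
Sum = 6+10+18+23 = 57.
SPT (increasing processing time): T2 T4 T1 T3.
T2: 0→4
T4: 4→9
T1: 9→15
T3: 15→23
Sum = 4+9+15+23 = 51.
EDD (increasing due date): T3 T4 T1 T2.
T3: 0→8
T4: 8→13
T1: 13→19
T2: 19→23
Sum = 8+13+19+23 = 63.
LPT 64, FIFO 57, SPT 51, EDD 63 → minimum 51.

51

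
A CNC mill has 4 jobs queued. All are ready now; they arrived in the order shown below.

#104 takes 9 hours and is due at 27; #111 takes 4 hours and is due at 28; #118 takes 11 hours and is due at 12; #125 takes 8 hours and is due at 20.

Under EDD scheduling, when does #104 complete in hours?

28

EDD (increasing due date): #118 #125 #104 #111.
#118: 0→11
#125: 11→19
#104: 19→28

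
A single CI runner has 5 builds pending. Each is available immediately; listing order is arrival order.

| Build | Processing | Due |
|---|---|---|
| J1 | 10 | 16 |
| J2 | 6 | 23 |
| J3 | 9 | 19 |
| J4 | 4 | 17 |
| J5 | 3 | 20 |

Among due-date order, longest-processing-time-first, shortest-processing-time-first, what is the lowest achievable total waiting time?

EDD (increasing due date): J1 J4 J3 J5 J2.
J1: waits 0, runs 0→10
J4: waits 10, runs 10→14
J3: waits 14, runs 14→23
J5: waits 23, runs 23→26
J2: waits 26, runs 26→32
Sum = 0+10+14+23+26 = 73.
LPT (decreasing processing time): J1 J3 J2 J4 J5.
J1: waits 0, runs 0→10
J3: waits 10, runs 10→19
J2: waits 19, runs 19→25
J4: waits 25, runs 25→29
J5: waits 29, runs 29→32
Sum = 0+10+19+25+29 = 83.
SPT (increasing processing time): J5 J4 J2 J3 J1.
J5: waits 0, runs 0→3
J4: waits 3, runs 3→7
J2: waits 7, runs 7→13
J3: waits 13, runs 13→22
J1: waits 22, runs 22→32
Sum = 0+3+7+13+22 = 45.
EDD 73, LPT 83, SPT 45 → minimum 45.

45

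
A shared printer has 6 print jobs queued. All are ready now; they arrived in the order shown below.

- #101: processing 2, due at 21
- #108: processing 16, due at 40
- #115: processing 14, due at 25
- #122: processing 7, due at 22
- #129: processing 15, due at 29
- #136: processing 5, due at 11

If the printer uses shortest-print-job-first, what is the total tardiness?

SPT (increasing processing time): #101 #136 #122 #115 #129 #108.
#101: 0→2, due 21, tardiness 0
#136: 2→7, due 11, tardiness 0
#122: 7→14, due 22, tardiness 0
#115: 14→28, due 25, tardiness 3
#129: 28→43, due 29, tardiness 14
#108: 43→59, due 40, tardiness 19
Sum = 0+0+0+3+14+19 = 36.

36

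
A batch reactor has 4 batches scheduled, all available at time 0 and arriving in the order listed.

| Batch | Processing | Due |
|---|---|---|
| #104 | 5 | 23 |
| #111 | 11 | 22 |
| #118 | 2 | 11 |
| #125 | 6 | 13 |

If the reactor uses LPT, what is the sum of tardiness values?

17

LPT (decreasing processing time): #111 #125 #104 #118.
#111: 0→11, due 22, tardiness 0
#125: 11→17, due 13, tardiness 4
#104: 17→22, due 23, tardiness 0
#118: 22→24, due 11, tardiness 13
Sum = 0+4+0+13 = 17.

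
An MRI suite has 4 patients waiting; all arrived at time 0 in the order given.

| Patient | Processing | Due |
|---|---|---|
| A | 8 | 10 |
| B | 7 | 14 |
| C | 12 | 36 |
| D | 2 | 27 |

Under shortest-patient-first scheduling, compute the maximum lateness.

SPT (increasing processing time): D B A C.
D: 0→2, due 27, lateness -25
B: 2→9, due 14, lateness -5
A: 9→17, due 10, lateness 7
C: 17→29, due 36, lateness -7
Maximum = 7.

7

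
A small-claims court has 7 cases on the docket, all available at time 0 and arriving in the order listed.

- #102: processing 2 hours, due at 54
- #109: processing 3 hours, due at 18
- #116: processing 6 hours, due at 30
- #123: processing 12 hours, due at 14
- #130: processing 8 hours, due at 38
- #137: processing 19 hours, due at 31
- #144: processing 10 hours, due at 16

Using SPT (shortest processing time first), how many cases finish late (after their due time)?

SPT (increasing processing time): #102 #109 #116 #130 #144 #123 #137.
#102: 0→2, due 54, tardiness 0
#109: 2→5, due 18, tardiness 0
#116: 5→11, due 30, tardiness 0
#130: 11→19, due 38, tardiness 0
#144: 19→29, due 16, tardiness 13
#123: 29→41, due 14, tardiness 27
#137: 41→60, due 31, tardiness 29
Late cases: 3.

3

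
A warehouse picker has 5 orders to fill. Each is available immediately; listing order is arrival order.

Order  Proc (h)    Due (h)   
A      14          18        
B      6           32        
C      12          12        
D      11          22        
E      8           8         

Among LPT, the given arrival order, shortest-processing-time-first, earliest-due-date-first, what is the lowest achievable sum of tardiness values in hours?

LPT (decreasing processing time): A C D E B.
A: 0→14, due 18, tardiness 0
C: 14→26, due 12, tardiness 14
D: 26→37, due 22, tardiness 15
E: 37→45, due 8, tardiness 37
B: 45→51, due 32, tardiness 19
Sum = 0+14+15+37+19 = 85.
FIFO (arrival order): A B C D E.
A: 0→14, due 18, tardiness 0
B: 14→20, due 32, tardiness 0
C: 20→32, due 12, tardiness 20
D: 32→43, due 22, tardiness 21
E: 43→51, due 8, tardiness 43
Sum = 0+0+20+21+43 = 84.
SPT (increasing processing time): B E D C A.
B: 0→6, due 32, tardiness 0
E: 6→14, due 8, tardiness 6
D: 14→25, due 22, tardiness 3
C: 25→37, due 12, tardiness 25
A: 37→51, due 18, tardiness 33
Sum = 0+6+3+25+33 = 67.
EDD (increasing due date): E C A D B.
E: 0→8, due 8, tardiness 0
C: 8→20, due 12, tardiness 8
A: 20→34, due 18, tardiness 16
D: 34→45, due 22, tardiness 23
B: 45→51, due 32, tardiness 19
Sum = 0+8+16+23+19 = 66.
LPT 85, FIFO 84, SPT 67, EDD 66 → minimum 66.

66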